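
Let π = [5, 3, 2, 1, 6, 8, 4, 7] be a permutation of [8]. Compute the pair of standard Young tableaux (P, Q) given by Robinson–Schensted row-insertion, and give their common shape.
P = [1, 4, 7] / [2, 6, 8] / [3] / [5];  Q = [1, 5, 6] / [2, 7, 8] / [3] / [4];  common shape = (3, 3, 1, 1)

Row-insert the values π_1, π_2, … into P one at a time, bumping the leftmost entry strictly greater than the inserted value down to the next row. The recording tableau Q records, in position (i, j), the step at which that cell was added to P.
  Insert 5 (step 1): P = [5];  Q = [1]
  Insert 3 (step 2): P = [3] / [5];  Q = [1] / [2]
  Insert 2 (step 3): P = [2] / [3] / [5];  Q = [1] / [2] / [3]
  Insert 1 (step 4): P = [1] / [2] / [3] / [5];  Q = [1] / [2] / [3] / [4]
  Insert 6 (step 5): P = [1, 6] / [2] / [3] / [5];  Q = [1, 5] / [2] / [3] / [4]
  Insert 8 (step 6): P = [1, 6, 8] / [2] / [3] / [5];  Q = [1, 5, 6] / [2] / [3] / [4]
  Insert 4 (step 7): P = [1, 4, 8] / [2, 6] / [3] / [5];  Q = [1, 5, 6] / [2, 7] / [3] / [4]
  Insert 7 (step 8): P = [1, 4, 7] / [2, 6, 8] / [3] / [5];  Q = [1, 5, 6] / [2, 7, 8] / [3] / [4]
Final shape: (3, 3, 1, 1).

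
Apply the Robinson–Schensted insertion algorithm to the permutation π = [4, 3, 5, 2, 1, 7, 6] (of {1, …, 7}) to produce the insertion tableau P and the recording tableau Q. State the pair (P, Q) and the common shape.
P = [1, 5, 6] / [2, 7] / [3] / [4];  Q = [1, 3, 6] / [2, 7] / [4] / [5];  common shape = (3, 2, 1, 1)

Row-insert the values π_1, π_2, … into P one at a time, bumping the leftmost entry strictly greater than the inserted value down to the next row. The recording tableau Q records, in position (i, j), the step at which that cell was added to P.
  Insert 4 (step 1): P = [4];  Q = [1]
  Insert 3 (step 2): P = [3] / [4];  Q = [1] / [2]
  Insert 5 (step 3): P = [3, 5] / [4];  Q = [1, 3] / [2]
  Insert 2 (step 4): P = [2, 5] / [3] / [4];  Q = [1, 3] / [2] / [4]
  Insert 1 (step 5): P = [1, 5] / [2] / [3] / [4];  Q = [1, 3] / [2] / [4] / [5]
  Insert 7 (step 6): P = [1, 5, 7] / [2] / [3] / [4];  Q = [1, 3, 6] / [2] / [4] / [5]
  Insert 6 (step 7): P = [1, 5, 6] / [2, 7] / [3] / [4];  Q = [1, 3, 6] / [2, 7] / [4] / [5]
Final shape: (3, 2, 1, 1).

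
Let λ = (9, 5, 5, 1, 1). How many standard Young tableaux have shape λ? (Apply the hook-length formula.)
# SYT of shape (9, 5, 5, 1, 1) = 100727550

Hook-length formula: f^λ = n! / Π hook(c), product over all cells c of the Young diagram. For λ = (9, 5, 5, 1, 1), n = 21 boxes. Hook lengths by row (left-to-right, top-to-bottom): [13, 10, 9, 8, 7, 4, 3, 2, 1]; [8, 5, 4, 3, 2]; [7, 4, 3, 2, 1]; [2]; [1]. Product of hooks = 507219148800. So f^λ = 21! / 507219148800 = 51090942171709440000 / 507219148800 = 100727550.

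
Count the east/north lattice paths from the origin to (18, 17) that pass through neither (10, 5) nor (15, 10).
Number of paths = 3857839260

Inclusion–exclusion. Total paths: C(35, 18) = 4537567650. Through P₁: C(15, 10)·C(20, 8) = 378287910. Through P₂: C(25, 15)·C(10, 3) = 392251200. Since P₁ is strictly southwest of P₂, a monotone path through both must visit P₁ then P₂; paths through both = C(15, 10)·C(10, 5)·C(10, 3) = 90810720. Avoid both = 4537567650 − 378287910 − 392251200 + 90810720 = 3857839260.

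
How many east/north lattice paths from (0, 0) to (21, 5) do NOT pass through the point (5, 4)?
Number of paths = 63638

Total paths from (0, 0) to (21, 5): C(26, 21) = 65780. Paths through (5, 4): (paths (0, 0) → (5, 4)) × (paths (5, 4) → (21, 5)) = C(9, 5) · C(17, 16) = 126 · 17 = 2142. Avoidance count = 65780 − 2142 = 63638.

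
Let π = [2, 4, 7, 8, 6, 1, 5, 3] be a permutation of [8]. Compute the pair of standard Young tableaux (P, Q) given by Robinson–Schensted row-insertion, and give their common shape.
P = [1, 3, 5, 8] / [2, 4] / [6] / [7];  Q = [1, 2, 3, 4] / [5, 7] / [6] / [8];  common shape = (4, 2, 1, 1)

Row-insert the values π_1, π_2, … into P one at a time, bumping the leftmost entry strictly greater than the inserted value down to the next row. The recording tableau Q records, in position (i, j), the step at which that cell was added to P.
  Insert 2 (step 1): P = [2];  Q = [1]
  Insert 4 (step 2): P = [2, 4];  Q = [1, 2]
  Insert 7 (step 3): P = [2, 4, 7];  Q = [1, 2, 3]
  Insert 8 (step 4): P = [2, 4, 7, 8];  Q = [1, 2, 3, 4]
  Insert 6 (step 5): P = [2, 4, 6, 8] / [7];  Q = [1, 2, 3, 4] / [5]
  Insert 1 (step 6): P = [1, 4, 6, 8] / [2] / [7];  Q = [1, 2, 3, 4] / [5] / [6]
  Insert 5 (step 7): P = [1, 4, 5, 8] / [2, 6] / [7];  Q = [1, 2, 3, 4] / [5, 7] / [6]
  Insert 3 (step 8): P = [1, 3, 5, 8] / [2, 4] / [6] / [7];  Q = [1, 2, 3, 4] / [5, 7] / [6] / [8]
Final shape: (4, 2, 1, 1).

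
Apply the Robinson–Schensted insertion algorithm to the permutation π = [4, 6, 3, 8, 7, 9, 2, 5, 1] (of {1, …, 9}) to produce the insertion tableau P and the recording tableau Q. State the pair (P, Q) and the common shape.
P = [1, 5, 7, 9] / [2, 6] / [3, 8] / [4];  Q = [1, 2, 4, 6] / [3, 5] / [7, 8] / [9];  common shape = (4, 2, 2, 1)

Row-insert the values π_1, π_2, … into P one at a time, bumping the leftmost entry strictly greater than the inserted value down to the next row. The recording tableau Q records, in position (i, j), the step at which that cell was added to P.
  Insert 4 (step 1): P = [4];  Q = [1]
  Insert 6 (step 2): P = [4, 6];  Q = [1, 2]
  Insert 3 (step 3): P = [3, 6] / [4];  Q = [1, 2] / [3]
  Insert 8 (step 4): P = [3, 6, 8] / [4];  Q = [1, 2, 4] / [3]
  Insert 7 (step 5): P = [3, 6, 7] / [4, 8];  Q = [1, 2, 4] / [3, 5]
  Insert 9 (step 6): P = [3, 6, 7, 9] / [4, 8];  Q = [1, 2, 4, 6] / [3, 5]
  Insert 2 (step 7): P = [2, 6, 7, 9] / [3, 8] / [4];  Q = [1, 2, 4, 6] / [3, 5] / [7]
  Insert 5 (step 8): P = [2, 5, 7, 9] / [3, 6] / [4, 8];  Q = [1, 2, 4, 6] / [3, 5] / [7, 8]
  Insert 1 (step 9): P = [1, 5, 7, 9] / [2, 6] / [3, 8] / [4];  Q = [1, 2, 4, 6] / [3, 5] / [7, 8] / [9]
Final shape: (4, 2, 2, 1).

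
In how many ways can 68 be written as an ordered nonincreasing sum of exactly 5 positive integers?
p(68, 5 parts) = 8529

Partitions of n into exactly k parts are in bijection with partitions of n − k into at most k parts (subtract 1 from each part). So p(68, exactly 5) = p(63, parts ≤ 5). Computing via the recurrence p(m, j) = p(m, j−1) + p(m−j, j) gives 8529.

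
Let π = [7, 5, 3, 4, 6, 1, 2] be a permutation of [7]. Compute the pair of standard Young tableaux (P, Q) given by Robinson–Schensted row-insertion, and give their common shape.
P = [1, 2, 6] / [3, 4] / [5] / [7];  Q = [1, 4, 5] / [2, 7] / [3] / [6];  common shape = (3, 2, 1, 1)

Row-insert the values π_1, π_2, … into P one at a time, bumping the leftmost entry strictly greater than the inserted value down to the next row. The recording tableau Q records, in position (i, j), the step at which that cell was added to P.
  Insert 7 (step 1): P = [7];  Q = [1]
  Insert 5 (step 2): P = [5] / [7];  Q = [1] / [2]
  Insert 3 (step 3): P = [3] / [5] / [7];  Q = [1] / [2] / [3]
  Insert 4 (step 4): P = [3, 4] / [5] / [7];  Q = [1, 4] / [2] / [3]
  Insert 6 (step 5): P = [3, 4, 6] / [5] / [7];  Q = [1, 4, 5] / [2] / [3]
  Insert 1 (step 6): P = [1, 4, 6] / [3] / [5] / [7];  Q = [1, 4, 5] / [2] / [3] / [6]
  Insert 2 (step 7): P = [1, 2, 6] / [3, 4] / [5] / [7];  Q = [1, 4, 5] / [2, 7] / [3] / [6]
Final shape: (3, 2, 1, 1).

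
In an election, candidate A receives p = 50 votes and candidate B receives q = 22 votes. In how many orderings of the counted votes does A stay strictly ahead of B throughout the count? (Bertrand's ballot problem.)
Strict-lead orderings = 696594355154467224

Total orderings of the 72 votes with 50 for A: C(72, 50) = 1791242627540058576. By the Bertrand ballot formula (Cycle Lemma / reflection principle), the number of orderings in which A is strictly ahead of B throughout is (p − q)/(p + q) · C(p + q, p) = (50 − 22)/(50 + 22) · 1791242627540058576 = 696594355154467224.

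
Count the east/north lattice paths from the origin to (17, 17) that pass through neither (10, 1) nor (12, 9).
Number of paths = 1953258648

Inclusion–exclusion. Total paths: C(34, 17) = 2333606220. Through P₁: C(11, 10)·C(23, 7) = 2696727. Through P₂: C(21, 12)·C(13, 5) = 378287910. Since P₁ is strictly southwest of P₂, a monotone path through both must visit P₁ then P₂; paths through both = C(11, 10)·C(10, 2)·C(13, 5) = 637065. Avoid both = 2333606220 − 2696727 − 378287910 + 637065 = 1953258648.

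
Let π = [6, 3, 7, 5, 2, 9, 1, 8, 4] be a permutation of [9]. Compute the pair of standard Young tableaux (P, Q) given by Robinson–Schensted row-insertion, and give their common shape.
P = [1, 4, 8] / [2, 5, 9] / [3, 7] / [6];  Q = [1, 3, 6] / [2, 4, 8] / [5, 9] / [7];  common shape = (3, 3, 2, 1)

Row-insert the values π_1, π_2, … into P one at a time, bumping the leftmost entry strictly greater than the inserted value down to the next row. The recording tableau Q records, in position (i, j), the step at which that cell was added to P.
  Insert 6 (step 1): P = [6];  Q = [1]
  Insert 3 (step 2): P = [3] / [6];  Q = [1] / [2]
  Insert 7 (step 3): P = [3, 7] / [6];  Q = [1, 3] / [2]
  Insert 5 (step 4): P = [3, 5] / [6, 7];  Q = [1, 3] / [2, 4]
  Insert 2 (step 5): P = [2, 5] / [3, 7] / [6];  Q = [1, 3] / [2, 4] / [5]
  Insert 9 (step 6): P = [2, 5, 9] / [3, 7] / [6];  Q = [1, 3, 6] / [2, 4] / [5]
  Insert 1 (step 7): P = [1, 5, 9] / [2, 7] / [3] / [6];  Q = [1, 3, 6] / [2, 4] / [5] / [7]
  Insert 8 (step 8): P = [1, 5, 8] / [2, 7, 9] / [3] / [6];  Q = [1, 3, 6] / [2, 4, 8] / [5] / [7]
  Insert 4 (step 9): P = [1, 4, 8] / [2, 5, 9] / [3, 7] / [6];  Q = [1, 3, 6] / [2, 4, 8] / [5, 9] / [7]
Final shape: (3, 3, 2, 1).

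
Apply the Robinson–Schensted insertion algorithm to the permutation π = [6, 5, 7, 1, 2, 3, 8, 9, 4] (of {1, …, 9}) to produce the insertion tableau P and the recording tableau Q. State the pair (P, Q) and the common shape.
P = [1, 2, 3, 4, 9] / [5, 7, 8] / [6];  Q = [1, 3, 6, 7, 8] / [2, 5, 9] / [4];  common shape = (5, 3, 1)

Row-insert the values π_1, π_2, … into P one at a time, bumping the leftmost entry strictly greater than the inserted value down to the next row. The recording tableau Q records, in position (i, j), the step at which that cell was added to P.
  Insert 6 (step 1): P = [6];  Q = [1]
  Insert 5 (step 2): P = [5] / [6];  Q = [1] / [2]
  Insert 7 (step 3): P = [5, 7] / [6];  Q = [1, 3] / [2]
  Insert 1 (step 4): P = [1, 7] / [5] / [6];  Q = [1, 3] / [2] / [4]
  Insert 2 (step 5): P = [1, 2] / [5, 7] / [6];  Q = [1, 3] / [2, 5] / [4]
  Insert 3 (step 6): P = [1, 2, 3] / [5, 7] / [6];  Q = [1, 3, 6] / [2, 5] / [4]
  Insert 8 (step 7): P = [1, 2, 3, 8] / [5, 7] / [6];  Q = [1, 3, 6, 7] / [2, 5] / [4]
  Insert 9 (step 8): P = [1, 2, 3, 8, 9] / [5, 7] / [6];  Q = [1, 3, 6, 7, 8] / [2, 5] / [4]
  Insert 4 (step 9): P = [1, 2, 3, 4, 9] / [5, 7, 8] / [6];  Q = [1, 3, 6, 7, 8] / [2, 5, 9] / [4]
Final shape: (5, 3, 1).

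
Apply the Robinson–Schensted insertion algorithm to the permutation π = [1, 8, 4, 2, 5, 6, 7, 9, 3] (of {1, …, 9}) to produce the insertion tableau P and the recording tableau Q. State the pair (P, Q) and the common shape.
P = [1, 2, 3, 6, 7, 9] / [4, 5] / [8];  Q = [1, 2, 5, 6, 7, 8] / [3, 9] / [4];  common shape = (6, 2, 1)

Row-insert the values π_1, π_2, … into P one at a time, bumping the leftmost entry strictly greater than the inserted value down to the next row. The recording tableau Q records, in position (i, j), the step at which that cell was added to P.
  Insert 1 (step 1): P = [1];  Q = [1]
  Insert 8 (step 2): P = [1, 8];  Q = [1, 2]
  Insert 4 (step 3): P = [1, 4] / [8];  Q = [1, 2] / [3]
  Insert 2 (step 4): P = [1, 2] / [4] / [8];  Q = [1, 2] / [3] / [4]
  Insert 5 (step 5): P = [1, 2, 5] / [4] / [8];  Q = [1, 2, 5] / [3] / [4]
  Insert 6 (step 6): P = [1, 2, 5, 6] / [4] / [8];  Q = [1, 2, 5, 6] / [3] / [4]
  Insert 7 (step 7): P = [1, 2, 5, 6, 7] / [4] / [8];  Q = [1, 2, 5, 6, 7] / [3] / [4]
  Insert 9 (step 8): P = [1, 2, 5, 6, 7, 9] / [4] / [8];  Q = [1, 2, 5, 6, 7, 8] / [3] / [4]
  Insert 3 (step 9): P = [1, 2, 3, 6, 7, 9] / [4, 5] / [8];  Q = [1, 2, 5, 6, 7, 8] / [3, 9] / [4]
Final shape: (6, 2, 1).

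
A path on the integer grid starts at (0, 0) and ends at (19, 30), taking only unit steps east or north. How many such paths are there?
Number of paths = 18851684897584

A monotone lattice path from (0, 0) to (19, 30) consists of 19 east steps and 30 north steps in some order, so it is determined by which 19 of the 49 steps are east. The count is C(49, 19) = 18851684897584.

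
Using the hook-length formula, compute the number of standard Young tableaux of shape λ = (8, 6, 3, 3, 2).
# SYT of shape (8, 6, 3, 3, 2) = 1584282700

Hook-length formula: f^λ = n! / Π hook(c), product over all cells c of the Young diagram. For λ = (8, 6, 3, 3, 2), n = 22 boxes. Hook lengths by row (left-to-right, top-to-bottom): [12, 11, 9, 6, 5, 4, 2, 1]; [9, 8, 6, 3, 2, 1]; [5, 4, 2]; [4, 3, 1]; [2, 1]. Product of hooks = 709469798400. So f^λ = 22! / 709469798400 = 1124000727777607680000 / 709469798400 = 1584282700.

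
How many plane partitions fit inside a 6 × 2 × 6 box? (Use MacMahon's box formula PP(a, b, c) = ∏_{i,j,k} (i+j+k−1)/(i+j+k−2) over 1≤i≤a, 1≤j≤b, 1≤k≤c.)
PP(6, 2, 6) = 226512

Evaluate the triple product over i = 1..6, j = 1..2, k = 1..6. The factors are (2/1) · (3/2) · (4/3) · (5/4) · (6/5) · (7/6) · (3/2) · (4/3) · … (72 factors total). The numerators and denominators telescope so the product is an integer; carrying out the multiplication exactly gives PP(6, 2, 6) = 226512.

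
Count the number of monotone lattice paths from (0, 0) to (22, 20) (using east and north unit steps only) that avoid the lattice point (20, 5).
Number of paths = 513784381740

Total paths from (0, 0) to (22, 20): C(42, 22) = 513791607420. Paths through (20, 5): (paths (0, 0) → (20, 5)) × (paths (20, 5) → (22, 20)) = C(25, 20) · C(17, 2) = 53130 · 136 = 7225680. Avoidance count = 513791607420 − 7225680 = 513784381740.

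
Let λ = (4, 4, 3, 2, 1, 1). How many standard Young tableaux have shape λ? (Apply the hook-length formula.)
# SYT of shape (4, 4, 3, 2, 1, 1) = 175175

Hook-length formula: f^λ = n! / Π hook(c), product over all cells c of the Young diagram. For λ = (4, 4, 3, 2, 1, 1), n = 15 boxes. Hook lengths by row (left-to-right, top-to-bottom): [9, 6, 4, 2]; [8, 5, 3, 1]; [6, 3, 1]; [4, 1]; [2]; [1]. Product of hooks = 7464960. So f^λ = 15! / 7464960 = 1307674368000 / 7464960 = 175175.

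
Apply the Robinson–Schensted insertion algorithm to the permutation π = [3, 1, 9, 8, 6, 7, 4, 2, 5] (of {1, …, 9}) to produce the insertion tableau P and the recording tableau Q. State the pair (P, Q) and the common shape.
P = [1, 2, 5] / [3, 4, 7] / [6] / [8] / [9];  Q = [1, 3, 6] / [2, 4, 9] / [5] / [7] / [8];  common shape = (3, 3, 1, 1, 1)

Row-insert the values π_1, π_2, … into P one at a time, bumping the leftmost entry strictly greater than the inserted value down to the next row. The recording tableau Q records, in position (i, j), the step at which that cell was added to P.
  Insert 3 (step 1): P = [3];  Q = [1]
  Insert 1 (step 2): P = [1] / [3];  Q = [1] / [2]
  Insert 9 (step 3): P = [1, 9] / [3];  Q = [1, 3] / [2]
  Insert 8 (step 4): P = [1, 8] / [3, 9];  Q = [1, 3] / [2, 4]
  Insert 6 (step 5): P = [1, 6] / [3, 8] / [9];  Q = [1, 3] / [2, 4] / [5]
  Insert 7 (step 6): P = [1, 6, 7] / [3, 8] / [9];  Q = [1, 3, 6] / [2, 4] / [5]
  Insert 4 (step 7): P = [1, 4, 7] / [3, 6] / [8] / [9];  Q = [1, 3, 6] / [2, 4] / [5] / [7]
  Insert 2 (step 8): P = [1, 2, 7] / [3, 4] / [6] / [8] / [9];  Q = [1, 3, 6] / [2, 4] / [5] / [7] / [8]
  Insert 5 (step 9): P = [1, 2, 5] / [3, 4, 7] / [6] / [8] / [9];  Q = [1, 3, 6] / [2, 4, 9] / [5] / [7] / [8]
Final shape: (3, 3, 1, 1, 1).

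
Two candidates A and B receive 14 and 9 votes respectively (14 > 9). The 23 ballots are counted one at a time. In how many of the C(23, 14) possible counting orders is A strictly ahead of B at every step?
Strict-lead orderings = 177650

Total orderings of the 23 votes with 14 for A: C(23, 14) = 817190. By the Bertrand ballot formula (Cycle Lemma / reflection principle), the number of orderings in which A is strictly ahead of B throughout is (p − q)/(p + q) · C(p + q, p) = (14 − 9)/(14 + 9) · 817190 = 177650.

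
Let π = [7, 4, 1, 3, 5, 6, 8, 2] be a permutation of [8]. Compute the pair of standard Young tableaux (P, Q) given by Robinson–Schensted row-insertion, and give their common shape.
P = [1, 2, 5, 6, 8] / [3] / [4] / [7];  Q = [1, 4, 5, 6, 7] / [2] / [3] / [8];  common shape = (5, 1, 1, 1)

Row-insert the values π_1, π_2, … into P one at a time, bumping the leftmost entry strictly greater than the inserted value down to the next row. The recording tableau Q records, in position (i, j), the step at which that cell was added to P.
  Insert 7 (step 1): P = [7];  Q = [1]
  Insert 4 (step 2): P = [4] / [7];  Q = [1] / [2]
  Insert 1 (step 3): P = [1] / [4] / [7];  Q = [1] / [2] / [3]
  Insert 3 (step 4): P = [1, 3] / [4] / [7];  Q = [1, 4] / [2] / [3]
  Insert 5 (step 5): P = [1, 3, 5] / [4] / [7];  Q = [1, 4, 5] / [2] / [3]
  Insert 6 (step 6): P = [1, 3, 5, 6] / [4] / [7];  Q = [1, 4, 5, 6] / [2] / [3]
  Insert 8 (step 7): P = [1, 3, 5, 6, 8] / [4] / [7];  Q = [1, 4, 5, 6, 7] / [2] / [3]
  Insert 2 (step 8): P = [1, 2, 5, 6, 8] / [3] / [4] / [7];  Q = [1, 4, 5, 6, 7] / [2] / [3] / [8]
Final shape: (5, 1, 1, 1).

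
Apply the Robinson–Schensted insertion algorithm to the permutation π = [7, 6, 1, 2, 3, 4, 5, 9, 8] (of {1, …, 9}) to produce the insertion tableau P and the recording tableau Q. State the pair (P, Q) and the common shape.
P = [1, 2, 3, 4, 5, 8] / [6, 9] / [7];  Q = [1, 4, 5, 6, 7, 8] / [2, 9] / [3];  common shape = (6, 2, 1)

Row-insert the values π_1, π_2, … into P one at a time, bumping the leftmost entry strictly greater than the inserted value down to the next row. The recording tableau Q records, in position (i, j), the step at which that cell was added to P.
  Insert 7 (step 1): P = [7];  Q = [1]
  Insert 6 (step 2): P = [6] / [7];  Q = [1] / [2]
  Insert 1 (step 3): P = [1] / [6] / [7];  Q = [1] / [2] / [3]
  Insert 2 (step 4): P = [1, 2] / [6] / [7];  Q = [1, 4] / [2] / [3]
  Insert 3 (step 5): P = [1, 2, 3] / [6] / [7];  Q = [1, 4, 5] / [2] / [3]
  Insert 4 (step 6): P = [1, 2, 3, 4] / [6] / [7];  Q = [1, 4, 5, 6] / [2] / [3]
  Insert 5 (step 7): P = [1, 2, 3, 4, 5] / [6] / [7];  Q = [1, 4, 5, 6, 7] / [2] / [3]
  Insert 9 (step 8): P = [1, 2, 3, 4, 5, 9] / [6] / [7];  Q = [1, 4, 5, 6, 7, 8] / [2] / [3]
  Insert 8 (step 9): P = [1, 2, 3, 4, 5, 8] / [6, 9] / [7];  Q = [1, 4, 5, 6, 7, 8] / [2, 9] / [3]
Final shape: (6, 2, 1).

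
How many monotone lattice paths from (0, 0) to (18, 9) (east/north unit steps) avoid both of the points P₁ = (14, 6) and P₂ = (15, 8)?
Number of paths = 1834089

Inclusion–exclusion. Total paths: C(27, 18) = 4686825. Through P₁: C(20, 14)·C(7, 4) = 1356600. Through P₂: C(23, 15)·C(4, 3) = 1961256. Since P₁ is strictly southwest of P₂, a monotone path through both must visit P₁ then P₂; paths through both = C(20, 14)·C(3, 1)·C(4, 3) = 465120. Avoid both = 4686825 − 1356600 − 1961256 + 465120 = 1834089.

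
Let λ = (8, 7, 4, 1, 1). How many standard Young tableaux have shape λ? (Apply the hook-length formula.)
# SYT of shape (8, 7, 4, 1, 1) = 155195040

Hook-length formula: f^λ = n! / Π hook(c), product over all cells c of the Young diagram. For λ = (8, 7, 4, 1, 1), n = 21 boxes. Hook lengths by row (left-to-right, top-to-bottom): [12, 9, 8, 7, 5, 4, 3, 1]; [10, 7, 6, 5, 3, 2, 1]; [6, 3, 2, 1]; [2]; [1]. Product of hooks = 329204736000. So f^λ = 21! / 329204736000 = 51090942171709440000 / 329204736000 = 155195040.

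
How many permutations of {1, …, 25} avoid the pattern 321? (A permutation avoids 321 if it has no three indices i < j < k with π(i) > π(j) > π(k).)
C_25 = 4861946401452

These 321-avoiding permutations are counted by the Catalan number C_n = (1/(n + 1)) · C(2n, n). For n = 25: C_25 = (1/26) · C(50, 25) = 126410606437752/26 = 4861946401452.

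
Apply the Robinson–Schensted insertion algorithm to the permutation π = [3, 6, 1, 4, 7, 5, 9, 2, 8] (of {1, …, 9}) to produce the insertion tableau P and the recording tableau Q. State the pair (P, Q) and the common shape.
P = [1, 2, 5, 8] / [3, 4, 7, 9] / [6];  Q = [1, 2, 5, 7] / [3, 4, 6, 9] / [8];  common shape = (4, 4, 1)

Row-insert the values π_1, π_2, … into P one at a time, bumping the leftmost entry strictly greater than the inserted value down to the next row. The recording tableau Q records, in position (i, j), the step at which that cell was added to P.
  Insert 3 (step 1): P = [3];  Q = [1]
  Insert 6 (step 2): P = [3, 6];  Q = [1, 2]
  Insert 1 (step 3): P = [1, 6] / [3];  Q = [1, 2] / [3]
  Insert 4 (step 4): P = [1, 4] / [3, 6];  Q = [1, 2] / [3, 4]
  Insert 7 (step 5): P = [1, 4, 7] / [3, 6];  Q = [1, 2, 5] / [3, 4]
  Insert 5 (step 6): P = [1, 4, 5] / [3, 6, 7];  Q = [1, 2, 5] / [3, 4, 6]
  Insert 9 (step 7): P = [1, 4, 5, 9] / [3, 6, 7];  Q = [1, 2, 5, 7] / [3, 4, 6]
  Insert 2 (step 8): P = [1, 2, 5, 9] / [3, 4, 7] / [6];  Q = [1, 2, 5, 7] / [3, 4, 6] / [8]
  Insert 8 (step 9): P = [1, 2, 5, 8] / [3, 4, 7, 9] / [6];  Q = [1, 2, 5, 7] / [3, 4, 6, 9] / [8]
Final shape: (4, 4, 1).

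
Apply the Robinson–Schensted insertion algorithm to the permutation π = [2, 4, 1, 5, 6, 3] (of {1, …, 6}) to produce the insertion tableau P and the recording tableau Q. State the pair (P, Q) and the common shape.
P = [1, 3, 5, 6] / [2, 4];  Q = [1, 2, 4, 5] / [3, 6];  common shape = (4, 2)

Row-insert the values π_1, π_2, … into P one at a time, bumping the leftmost entry strictly greater than the inserted value down to the next row. The recording tableau Q records, in position (i, j), the step at which that cell was added to P.
  Insert 2 (step 1): P = [2];  Q = [1]
  Insert 4 (step 2): P = [2, 4];  Q = [1, 2]
  Insert 1 (step 3): P = [1, 4] / [2];  Q = [1, 2] / [3]
  Insert 5 (step 4): P = [1, 4, 5] / [2];  Q = [1, 2, 4] / [3]
  Insert 6 (step 5): P = [1, 4, 5, 6] / [2];  Q = [1, 2, 4, 5] / [3]
  Insert 3 (step 6): P = [1, 3, 5, 6] / [2, 4];  Q = [1, 2, 4, 5] / [3, 6]
Final shape: (4, 2).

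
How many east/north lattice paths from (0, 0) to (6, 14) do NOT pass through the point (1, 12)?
Number of paths = 38487

Total paths from (0, 0) to (6, 14): C(20, 6) = 38760. Paths through (1, 12): (paths (0, 0) → (1, 12)) × (paths (1, 12) → (6, 14)) = C(13, 1) · C(7, 5) = 13 · 21 = 273. Avoidance count = 38760 − 273 = 38487.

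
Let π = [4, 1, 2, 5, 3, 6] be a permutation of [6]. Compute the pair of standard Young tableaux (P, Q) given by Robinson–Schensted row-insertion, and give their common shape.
P = [1, 2, 3, 6] / [4, 5];  Q = [1, 3, 4, 6] / [2, 5];  common shape = (4, 2)

Row-insert the values π_1, π_2, … into P one at a time, bumping the leftmost entry strictly greater than the inserted value down to the next row. The recording tableau Q records, in position (i, j), the step at which that cell was added to P.
  Insert 4 (step 1): P = [4];  Q = [1]
  Insert 1 (step 2): P = [1] / [4];  Q = [1] / [2]
  Insert 2 (step 3): P = [1, 2] / [4];  Q = [1, 3] / [2]
  Insert 5 (step 4): P = [1, 2, 5] / [4];  Q = [1, 3, 4] / [2]
  Insert 3 (step 5): P = [1, 2, 3] / [4, 5];  Q = [1, 3, 4] / [2, 5]
  Insert 6 (step 6): P = [1, 2, 3, 6] / [4, 5];  Q = [1, 3, 4, 6] / [2, 5]
Final shape: (4, 2).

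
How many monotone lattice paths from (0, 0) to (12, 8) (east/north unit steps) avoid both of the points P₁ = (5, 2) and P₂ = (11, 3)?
Number of paths = 88632

Inclusion–exclusion. Total paths: C(20, 12) = 125970. Through P₁: C(7, 5)·C(13, 7) = 36036. Through P₂: C(14, 11)·C(6, 1) = 2184. Since P₁ is strictly southwest of P₂, a monotone path through both must visit P₁ then P₂; paths through both = C(7, 5)·C(7, 6)·C(6, 1) = 882. Avoid both = 125970 − 36036 − 2184 + 882 = 88632.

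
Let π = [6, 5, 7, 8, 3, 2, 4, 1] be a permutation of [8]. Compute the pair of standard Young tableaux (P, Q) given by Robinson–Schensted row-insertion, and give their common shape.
P = [1, 4, 8] / [2, 7] / [3] / [5] / [6];  Q = [1, 3, 4] / [2, 7] / [5] / [6] / [8];  common shape = (3, 2, 1, 1, 1)

Row-insert the values π_1, π_2, … into P one at a time, bumping the leftmost entry strictly greater than the inserted value down to the next row. The recording tableau Q records, in position (i, j), the step at which that cell was added to P.
  Insert 6 (step 1): P = [6];  Q = [1]
  Insert 5 (step 2): P = [5] / [6];  Q = [1] / [2]
  Insert 7 (step 3): P = [5, 7] / [6];  Q = [1, 3] / [2]
  Insert 8 (step 4): P = [5, 7, 8] / [6];  Q = [1, 3, 4] / [2]
  Insert 3 (step 5): P = [3, 7, 8] / [5] / [6];  Q = [1, 3, 4] / [2] / [5]
  Insert 2 (step 6): P = [2, 7, 8] / [3] / [5] / [6];  Q = [1, 3, 4] / [2] / [5] / [6]
  Insert 4 (step 7): P = [2, 4, 8] / [3, 7] / [5] / [6];  Q = [1, 3, 4] / [2, 7] / [5] / [6]
  Insert 1 (step 8): P = [1, 4, 8] / [2, 7] / [3] / [5] / [6];  Q = [1, 3, 4] / [2, 7] / [5] / [6] / [8]
Final shape: (3, 2, 1, 1, 1).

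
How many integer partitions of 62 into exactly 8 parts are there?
p(62, 8 parts) = 46031

Partitions of n into exactly k parts are in bijection with partitions of n − k into at most k parts (subtract 1 from each part). So p(62, exactly 8) = p(54, parts ≤ 8). Computing via the recurrence p(m, j) = p(m, j−1) + p(m−j, j) gives 46031.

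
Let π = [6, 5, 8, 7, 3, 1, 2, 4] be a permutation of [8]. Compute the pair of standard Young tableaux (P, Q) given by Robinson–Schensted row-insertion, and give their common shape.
P = [1, 2, 4] / [3, 7] / [5, 8] / [6];  Q = [1, 3, 8] / [2, 4] / [5, 7] / [6];  common shape = (3, 2, 2, 1)

Row-insert the values π_1, π_2, … into P one at a time, bumping the leftmost entry strictly greater than the inserted value down to the next row. The recording tableau Q records, in position (i, j), the step at which that cell was added to P.
  Insert 6 (step 1): P = [6];  Q = [1]
  Insert 5 (step 2): P = [5] / [6];  Q = [1] / [2]
  Insert 8 (step 3): P = [5, 8] / [6];  Q = [1, 3] / [2]
  Insert 7 (step 4): P = [5, 7] / [6, 8];  Q = [1, 3] / [2, 4]
  Insert 3 (step 5): P = [3, 7] / [5, 8] / [6];  Q = [1, 3] / [2, 4] / [5]
  Insert 1 (step 6): P = [1, 7] / [3, 8] / [5] / [6];  Q = [1, 3] / [2, 4] / [5] / [6]
  Insert 2 (step 7): P = [1, 2] / [3, 7] / [5, 8] / [6];  Q = [1, 3] / [2, 4] / [5, 7] / [6]
  Insert 4 (step 8): P = [1, 2, 4] / [3, 7] / [5, 8] / [6];  Q = [1, 3, 8] / [2, 4] / [5, 7] / [6]
Final shape: (3, 2, 2, 1).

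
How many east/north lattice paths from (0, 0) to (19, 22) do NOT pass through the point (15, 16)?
Number of paths = 181549229250

Total paths from (0, 0) to (19, 22): C(41, 19) = 244662670200. Paths through (15, 16): (paths (0, 0) → (15, 16)) × (paths (15, 16) → (19, 22)) = C(31, 15) · C(10, 4) = 300540195 · 210 = 63113440950. Avoidance count = 244662670200 − 63113440950 = 181549229250.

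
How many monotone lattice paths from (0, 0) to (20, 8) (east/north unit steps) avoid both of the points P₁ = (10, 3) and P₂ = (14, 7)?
Number of paths = 1575427

Inclusion–exclusion. Total paths: C(28, 20) = 3108105. Through P₁: C(13, 10)·C(15, 10) = 858858. Through P₂: C(21, 14)·C(7, 6) = 813960. Since P₁ is strictly southwest of P₂, a monotone path through both must visit P₁ then P₂; paths through both = C(13, 10)·C(8, 4)·C(7, 6) = 140140. Avoid both = 3108105 − 858858 − 813960 + 140140 = 1575427.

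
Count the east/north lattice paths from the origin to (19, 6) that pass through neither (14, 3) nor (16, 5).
Number of paths = 73944

Inclusion–exclusion. Total paths: C(25, 19) = 177100. Through P₁: C(17, 14)·C(8, 5) = 38080. Through P₂: C(21, 16)·C(4, 3) = 81396. Since P₁ is strictly southwest of P₂, a monotone path through both must visit P₁ then P₂; paths through both = C(17, 14)·C(4, 2)·C(4, 3) = 16320. Avoid both = 177100 − 38080 − 81396 + 16320 = 73944.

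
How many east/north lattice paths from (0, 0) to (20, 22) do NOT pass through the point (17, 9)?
Number of paths = 512041859420

Total paths from (0, 0) to (20, 22): C(42, 20) = 513791607420. Paths through (17, 9): (paths (0, 0) → (17, 9)) × (paths (17, 9) → (20, 22)) = C(26, 17) · C(16, 3) = 3124550 · 560 = 1749748000. Avoidance count = 513791607420 − 1749748000 = 512041859420.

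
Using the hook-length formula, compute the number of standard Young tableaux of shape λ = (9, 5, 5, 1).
# SYT of shape (9, 5, 5, 1) = 13856700

Hook-length formula: f^λ = n! / Π hook(c), product over all cells c of the Young diagram. For λ = (9, 5, 5, 1), n = 20 boxes. Hook lengths by row (left-to-right, top-to-bottom): [12, 10, 9, 8, 7, 4, 3, 2, 1]; [7, 5, 4, 3, 2]; [6, 4, 3, 2, 1]; [1]. Product of hooks = 175575859200. So f^λ = 20! / 175575859200 = 2432902008176640000 / 175575859200 = 13856700.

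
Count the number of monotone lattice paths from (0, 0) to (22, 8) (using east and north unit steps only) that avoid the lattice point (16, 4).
Number of paths = 4835475

Total paths from (0, 0) to (22, 8): C(30, 22) = 5852925. Paths through (16, 4): (paths (0, 0) → (16, 4)) × (paths (16, 4) → (22, 8)) = C(20, 16) · C(10, 6) = 4845 · 210 = 1017450. Avoidance count = 5852925 − 1017450 = 4835475.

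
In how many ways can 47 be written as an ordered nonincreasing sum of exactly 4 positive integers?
p(47, 4 parts) = 764

Partitions of n into exactly k parts are in bijection with partitions of n − k into at most k parts (subtract 1 from each part). So p(47, exactly 4) = p(43, parts ≤ 4). Computing via the recurrence p(m, j) = p(m, j−1) + p(m−j, j) gives 764.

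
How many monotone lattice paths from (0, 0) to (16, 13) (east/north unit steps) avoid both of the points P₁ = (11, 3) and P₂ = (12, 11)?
Number of paths = 46538793

Inclusion–exclusion. Total paths: C(29, 16) = 67863915. Through P₁: C(14, 11)·C(15, 5) = 1093092. Through P₂: C(23, 12)·C(6, 4) = 20281170. Since P₁ is strictly southwest of P₂, a monotone path through both must visit P₁ then P₂; paths through both = C(14, 11)·C(9, 1)·C(6, 4) = 49140. Avoid both = 67863915 − 1093092 − 20281170 + 49140 = 46538793.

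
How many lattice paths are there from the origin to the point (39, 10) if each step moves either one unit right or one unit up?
Number of paths = 8217822536

A monotone lattice path from (0, 0) to (39, 10) consists of 39 east steps and 10 north steps in some order, so it is determined by which 39 of the 49 steps are east. The count is C(49, 39) = 8217822536.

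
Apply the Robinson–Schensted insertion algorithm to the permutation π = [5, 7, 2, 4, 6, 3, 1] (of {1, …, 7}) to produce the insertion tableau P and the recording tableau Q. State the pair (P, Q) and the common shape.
P = [1, 3, 6] / [2, 7] / [4] / [5];  Q = [1, 2, 5] / [3, 4] / [6] / [7];  common shape = (3, 2, 1, 1)

Row-insert the values π_1, π_2, … into P one at a time, bumping the leftmost entry strictly greater than the inserted value down to the next row. The recording tableau Q records, in position (i, j), the step at which that cell was added to P.
  Insert 5 (step 1): P = [5];  Q = [1]
  Insert 7 (step 2): P = [5, 7];  Q = [1, 2]
  Insert 2 (step 3): P = [2, 7] / [5];  Q = [1, 2] / [3]
  Insert 4 (step 4): P = [2, 4] / [5, 7];  Q = [1, 2] / [3, 4]
  Insert 6 (step 5): P = [2, 4, 6] / [5, 7];  Q = [1, 2, 5] / [3, 4]
  Insert 3 (step 6): P = [2, 3, 6] / [4, 7] / [5];  Q = [1, 2, 5] / [3, 4] / [6]
  Insert 1 (step 7): P = [1, 3, 6] / [2, 7] / [4] / [5];  Q = [1, 2, 5] / [3, 4] / [6] / [7]
Final shape: (3, 2, 1, 1).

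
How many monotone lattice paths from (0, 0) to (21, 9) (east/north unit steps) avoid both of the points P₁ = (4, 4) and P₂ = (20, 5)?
Number of paths = 12204070

Inclusion–exclusion. Total paths: C(30, 21) = 14307150. Through P₁: C(8, 4)·C(22, 17) = 1843380. Through P₂: C(25, 20)·C(5, 1) = 265650. Since P₁ is strictly southwest of P₂, a monotone path through both must visit P₁ then P₂; paths through both = C(8, 4)·C(17, 16)·C(5, 1) = 5950. Avoid both = 14307150 − 1843380 − 265650 + 5950 = 12204070.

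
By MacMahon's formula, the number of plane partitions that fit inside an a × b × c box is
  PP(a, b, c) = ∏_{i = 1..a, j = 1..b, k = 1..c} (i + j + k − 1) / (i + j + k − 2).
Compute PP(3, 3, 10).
PP(3, 3, 10) = 1184183

Evaluate the triple product over i = 1..3, j = 1..3, k = 1..10. The factors are (2/1) · (3/2) · (4/3) · (5/4) · (6/5) · (7/6) · (8/7) · (9/8) · … (90 factors total). The numerators and denominators telescope so the product is an integer; carrying out the multiplication exactly gives PP(3, 3, 10) = 1184183.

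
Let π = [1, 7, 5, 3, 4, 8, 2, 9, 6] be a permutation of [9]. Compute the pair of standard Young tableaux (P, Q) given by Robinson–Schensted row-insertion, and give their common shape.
P = [1, 2, 4, 6, 9] / [3, 8] / [5] / [7];  Q = [1, 2, 5, 6, 8] / [3, 9] / [4] / [7];  common shape = (5, 2, 1, 1)

Row-insert the values π_1, π_2, … into P one at a time, bumping the leftmost entry strictly greater than the inserted value down to the next row. The recording tableau Q records, in position (i, j), the step at which that cell was added to P.
  Insert 1 (step 1): P = [1];  Q = [1]
  Insert 7 (step 2): P = [1, 7];  Q = [1, 2]
  Insert 5 (step 3): P = [1, 5] / [7];  Q = [1, 2] / [3]
  Insert 3 (step 4): P = [1, 3] / [5] / [7];  Q = [1, 2] / [3] / [4]
  Insert 4 (step 5): P = [1, 3, 4] / [5] / [7];  Q = [1, 2, 5] / [3] / [4]
  Insert 8 (step 6): P = [1, 3, 4, 8] / [5] / [7];  Q = [1, 2, 5, 6] / [3] / [4]
  Insert 2 (step 7): P = [1, 2, 4, 8] / [3] / [5] / [7];  Q = [1, 2, 5, 6] / [3] / [4] / [7]
  Insert 9 (step 8): P = [1, 2, 4, 8, 9] / [3] / [5] / [7];  Q = [1, 2, 5, 6, 8] / [3] / [4] / [7]
  Insert 6 (step 9): P = [1, 2, 4, 6, 9] / [3, 8] / [5] / [7];  Q = [1, 2, 5, 6, 8] / [3, 9] / [4] / [7]
Final shape: (5, 2, 1, 1).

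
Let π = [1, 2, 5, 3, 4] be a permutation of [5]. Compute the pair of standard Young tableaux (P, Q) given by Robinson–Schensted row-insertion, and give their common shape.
P = [1, 2, 3, 4] / [5];  Q = [1, 2, 3, 5] / [4];  common shape = (4, 1)

Row-insert the values π_1, π_2, … into P one at a time, bumping the leftmost entry strictly greater than the inserted value down to the next row. The recording tableau Q records, in position (i, j), the step at which that cell was added to P.
  Insert 1 (step 1): P = [1];  Q = [1]
  Insert 2 (step 2): P = [1, 2];  Q = [1, 2]
  Insert 5 (step 3): P = [1, 2, 5];  Q = [1, 2, 3]
  Insert 3 (step 4): P = [1, 2, 3] / [5];  Q = [1, 2, 3] / [4]
  Insert 4 (step 5): P = [1, 2, 3, 4] / [5];  Q = [1, 2, 3, 5] / [4]
Final shape: (4, 1).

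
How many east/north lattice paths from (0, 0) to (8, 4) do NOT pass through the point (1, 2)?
Number of paths = 387

Total paths from (0, 0) to (8, 4): C(12, 8) = 495. Paths through (1, 2): (paths (0, 0) → (1, 2)) × (paths (1, 2) → (8, 4)) = C(3, 1) · C(9, 7) = 3 · 36 = 108. Avoidance count = 495 − 108 = 387.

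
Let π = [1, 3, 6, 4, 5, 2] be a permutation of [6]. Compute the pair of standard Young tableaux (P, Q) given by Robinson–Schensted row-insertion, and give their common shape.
P = [1, 2, 4, 5] / [3] / [6];  Q = [1, 2, 3, 5] / [4] / [6];  common shape = (4, 1, 1)

Row-insert the values π_1, π_2, … into P one at a time, bumping the leftmost entry strictly greater than the inserted value down to the next row. The recording tableau Q records, in position (i, j), the step at which that cell was added to P.
  Insert 1 (step 1): P = [1];  Q = [1]
  Insert 3 (step 2): P = [1, 3];  Q = [1, 2]
  Insert 6 (step 3): P = [1, 3, 6];  Q = [1, 2, 3]
  Insert 4 (step 4): P = [1, 3, 4] / [6];  Q = [1, 2, 3] / [4]
  Insert 5 (step 5): P = [1, 3, 4, 5] / [6];  Q = [1, 2, 3, 5] / [4]
  Insert 2 (step 6): P = [1, 2, 4, 5] / [3] / [6];  Q = [1, 2, 3, 5] / [4] / [6]
Final shape: (4, 1, 1).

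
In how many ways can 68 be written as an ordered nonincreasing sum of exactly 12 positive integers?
p(68, 12 parts) = 210005

Partitions of n into exactly k parts are in bijection with partitions of n − k into at most k parts (subtract 1 from each part). So p(68, exactly 12) = p(56, parts ≤ 12). Computing via the recurrence p(m, j) = p(m, j−1) + p(m−j, j) gives 210005.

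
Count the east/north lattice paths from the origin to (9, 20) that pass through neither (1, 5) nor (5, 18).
Number of paths = 6782586

Inclusion–exclusion. Total paths: C(29, 9) = 10015005. Through P₁: C(6, 1)·C(23, 8) = 2941884. Through P₂: C(23, 5)·C(6, 4) = 504735. Since P₁ is strictly southwest of P₂, a monotone path through both must visit P₁ then P₂; paths through both = C(6, 1)·C(17, 4)·C(6, 4) = 214200. Avoid both = 10015005 − 2941884 − 504735 + 214200 = 6782586.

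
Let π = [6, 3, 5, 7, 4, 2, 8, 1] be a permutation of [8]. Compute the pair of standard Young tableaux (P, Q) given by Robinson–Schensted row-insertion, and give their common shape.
P = [1, 4, 7, 8] / [2] / [3] / [5] / [6];  Q = [1, 3, 4, 7] / [2] / [5] / [6] / [8];  common shape = (4, 1, 1, 1, 1)

Row-insert the values π_1, π_2, … into P one at a time, bumping the leftmost entry strictly greater than the inserted value down to the next row. The recording tableau Q records, in position (i, j), the step at which that cell was added to P.
  Insert 6 (step 1): P = [6];  Q = [1]
  Insert 3 (step 2): P = [3] / [6];  Q = [1] / [2]
  Insert 5 (step 3): P = [3, 5] / [6];  Q = [1, 3] / [2]
  Insert 7 (step 4): P = [3, 5, 7] / [6];  Q = [1, 3, 4] / [2]
  Insert 4 (step 5): P = [3, 4, 7] / [5] / [6];  Q = [1, 3, 4] / [2] / [5]
  Insert 2 (step 6): P = [2, 4, 7] / [3] / [5] / [6];  Q = [1, 3, 4] / [2] / [5] / [6]
  Insert 8 (step 7): P = [2, 4, 7, 8] / [3] / [5] / [6];  Q = [1, 3, 4, 7] / [2] / [5] / [6]
  Insert 1 (step 8): P = [1, 4, 7, 8] / [2] / [3] / [5] / [6];  Q = [1, 3, 4, 7] / [2] / [5] / [6] / [8]
Final shape: (4, 1, 1, 1, 1).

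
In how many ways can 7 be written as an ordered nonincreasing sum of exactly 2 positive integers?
p(7, 2 parts) = 3

Partitions of n into exactly k parts ↔ partitions of n − k into at most k parts (subtract 1 from each part). For n = 7, k = 2, the partitions are: 6+1, 5+2, 4+3. Count = 3.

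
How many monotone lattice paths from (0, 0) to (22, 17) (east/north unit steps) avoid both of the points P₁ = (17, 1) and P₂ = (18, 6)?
Number of paths = 50837175408

Inclusion–exclusion. Total paths: C(39, 22) = 51021117810. Through P₁: C(18, 17)·C(21, 5) = 366282. Through P₂: C(24, 18)·C(15, 4) = 183723540. Since P₁ is strictly southwest of P₂, a monotone path through both must visit P₁ then P₂; paths through both = C(18, 17)·C(6, 1)·C(15, 4) = 147420. Avoid both = 51021117810 − 366282 − 183723540 + 147420 = 50837175408.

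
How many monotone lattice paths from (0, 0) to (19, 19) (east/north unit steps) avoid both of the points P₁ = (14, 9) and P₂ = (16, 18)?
Number of paths = 24255178310

Inclusion–exclusion. Total paths: C(38, 19) = 35345263800. Through P₁: C(23, 14)·C(15, 5) = 2454021570. Through P₂: C(34, 16)·C(4, 3) = 8815845720. Since P₁ is strictly southwest of P₂, a monotone path through both must visit P₁ then P₂; paths through both = C(23, 14)·C(11, 2)·C(4, 3) = 179781800. Avoid both = 35345263800 − 2454021570 − 8815845720 + 179781800 = 24255178310.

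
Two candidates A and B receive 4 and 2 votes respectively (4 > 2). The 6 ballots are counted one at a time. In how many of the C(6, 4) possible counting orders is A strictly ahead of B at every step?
Strict-lead orderings = 5

Total orderings of the 6 votes with 4 for A: C(6, 4) = 15. By the Bertrand ballot formula (Cycle Lemma / reflection principle), the number of orderings in which A is strictly ahead of B throughout is (p − q)/(p + q) · C(p + q, p) = (4 − 2)/(4 + 2) · 15 = 5.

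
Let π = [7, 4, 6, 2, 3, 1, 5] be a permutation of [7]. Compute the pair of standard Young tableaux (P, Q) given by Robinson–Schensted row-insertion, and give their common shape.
P = [1, 3, 5] / [2, 6] / [4] / [7];  Q = [1, 3, 7] / [2, 5] / [4] / [6];  common shape = (3, 2, 1, 1)

Row-insert the values π_1, π_2, … into P one at a time, bumping the leftmost entry strictly greater than the inserted value down to the next row. The recording tableau Q records, in position (i, j), the step at which that cell was added to P.
  Insert 7 (step 1): P = [7];  Q = [1]
  Insert 4 (step 2): P = [4] / [7];  Q = [1] / [2]
  Insert 6 (step 3): P = [4, 6] / [7];  Q = [1, 3] / [2]
  Insert 2 (step 4): P = [2, 6] / [4] / [7];  Q = [1, 3] / [2] / [4]
  Insert 3 (step 5): P = [2, 3] / [4, 6] / [7];  Q = [1, 3] / [2, 5] / [4]
  Insert 1 (step 6): P = [1, 3] / [2, 6] / [4] / [7];  Q = [1, 3] / [2, 5] / [4] / [6]
  Insert 5 (step 7): P = [1, 3, 5] / [2, 6] / [4] / [7];  Q = [1, 3, 7] / [2, 5] / [4] / [6]
Final shape: (3, 2, 1, 1).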